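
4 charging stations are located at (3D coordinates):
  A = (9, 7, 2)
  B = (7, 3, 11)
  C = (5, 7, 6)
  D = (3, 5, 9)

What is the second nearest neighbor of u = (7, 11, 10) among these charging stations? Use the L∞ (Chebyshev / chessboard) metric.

D

d(u,A) = max(2, 4, 8) = 8
d(u,B) = max(0, 8, 1) = 8
d(u,C) = max(2, 4, 4) = 4
d(u,D) = max(4, 6, 1) = 6
Sorted ascending: C, D, A, … — the second-nearest is D.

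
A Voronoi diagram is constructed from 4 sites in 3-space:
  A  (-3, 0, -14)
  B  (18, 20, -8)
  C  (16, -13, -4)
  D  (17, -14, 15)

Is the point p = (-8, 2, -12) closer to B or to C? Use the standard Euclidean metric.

C

Compare squared distances:
|pB|² = (-8−18)² + (2−20)² + (-12−(-8))² = 676 + 324 + 16 = 1016
|pC|² = (-8−16)² + (2−(-13))² + (-12−(-4))² = 576 + 225 + 64 = 865
1016 > 865, so C is closer.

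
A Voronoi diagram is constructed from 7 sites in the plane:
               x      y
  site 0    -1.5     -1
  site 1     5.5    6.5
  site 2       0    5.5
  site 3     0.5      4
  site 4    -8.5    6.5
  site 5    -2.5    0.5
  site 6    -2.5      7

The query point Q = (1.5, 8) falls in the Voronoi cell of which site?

site 2

Compare squared distances (the ordering matches that of the actual distances):
d²(Q, site 0) = (1.5−(-1.5))² + (8−(-1))² = 9 + 81 = 90
d²(Q, site 1) = (1.5−5.5)² + (8−6.5)² = 16 + 2.25 = 18.25
d²(Q, site 2) = (1.5−0)² + (8−5.5)² = 2.25 + 6.25 = 8.5
d²(Q, site 3) = (1.5−0.5)² + (8−4)² = 1 + 16 = 17
d²(Q, site 4) = (1.5−(-8.5))² + (8−6.5)² = 100 + 2.25 = 102.25
d²(Q, site 5) = (1.5−(-2.5))² + (8−0.5)² = 16 + 56.25 = 72.25
d²(Q, site 6) = (1.5−(-2.5))² + (8−7)² = 16 + 1 = 17
site 2 is nearest.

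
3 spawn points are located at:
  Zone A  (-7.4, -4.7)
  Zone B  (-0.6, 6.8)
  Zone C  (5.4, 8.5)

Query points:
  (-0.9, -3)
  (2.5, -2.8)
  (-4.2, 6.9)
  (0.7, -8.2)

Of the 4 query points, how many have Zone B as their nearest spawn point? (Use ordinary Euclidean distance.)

1

(-0.9, -3) — d² to each: Zone A:45.14, Zone B:96.13, Zone C:171.94 → nearest is Zone A
(2.5, -2.8) — d² to each: Zone A:101.62, Zone B:101.77, Zone C:136.1 → nearest is Zone A
(-4.2, 6.9) — d² to each: Zone A:144.8, Zone B:12.97, Zone C:94.72 → nearest is Zone B
(0.7, -8.2) — d² to each: Zone A:77.86, Zone B:226.69, Zone C:300.98 → nearest is Zone A
1 of the 4 points has Zone B as nearest.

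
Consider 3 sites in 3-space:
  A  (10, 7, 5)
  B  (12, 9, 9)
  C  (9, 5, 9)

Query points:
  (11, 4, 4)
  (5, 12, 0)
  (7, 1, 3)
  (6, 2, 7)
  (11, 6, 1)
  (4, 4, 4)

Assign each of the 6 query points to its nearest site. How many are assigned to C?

1

(11, 4, 4) — d² to each: A:11, B:51, C:30 → nearest is A
(5, 12, 0) — d² to each: A:75, B:139, C:146 → nearest is A
(7, 1, 3) — d² to each: A:49, B:125, C:56 → nearest is A
(6, 2, 7) — d² to each: A:45, B:89, C:22 → nearest is C
(11, 6, 1) — d² to each: A:18, B:74, C:69 → nearest is A
(4, 4, 4) — d² to each: A:46, B:114, C:51 → nearest is A
1 of the 6 points has C as nearest.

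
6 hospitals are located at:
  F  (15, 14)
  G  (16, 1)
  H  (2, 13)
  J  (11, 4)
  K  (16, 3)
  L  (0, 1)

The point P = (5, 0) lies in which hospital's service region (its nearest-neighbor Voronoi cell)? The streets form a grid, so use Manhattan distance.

d(P,F) = |5−15| + |0−14| = 10 + 14 = 24
d(P,G) = |5−16| + |0−1| = 11 + 1 = 12
d(P,H) = |5−2| + |0−13| = 3 + 13 = 16
d(P,J) = |5−11| + |0−4| = 6 + 4 = 10
d(P,K) = |5−16| + |0−3| = 11 + 3 = 14
d(P,L) = |5−0| + |0−1| = 5 + 1 = 6
The smallest is to L, so P lies in the Voronoi region of L.

L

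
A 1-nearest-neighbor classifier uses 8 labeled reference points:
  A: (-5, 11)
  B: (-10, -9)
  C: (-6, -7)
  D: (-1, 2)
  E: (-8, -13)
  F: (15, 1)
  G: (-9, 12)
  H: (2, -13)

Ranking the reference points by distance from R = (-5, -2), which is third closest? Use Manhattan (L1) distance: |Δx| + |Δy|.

B

d(R,A) = 0 + 13 = 13
d(R,B) = 5 + 7 = 12
d(R,C) = 1 + 5 = 6
d(R,D) = 4 + 4 = 8
d(R,E) = 3 + 11 = 14
d(R,F) = 20 + 3 = 23
d(R,G) = 4 + 14 = 18
d(R,H) = 7 + 11 = 18
Sorted ascending: C, D, B, A, … — the third-nearest is B.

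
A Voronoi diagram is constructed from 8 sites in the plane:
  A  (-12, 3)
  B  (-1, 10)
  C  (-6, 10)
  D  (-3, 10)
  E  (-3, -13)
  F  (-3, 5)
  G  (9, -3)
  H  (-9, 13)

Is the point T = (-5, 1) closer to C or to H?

Compare squared distances:
|TC|² = (-5−(-6))² + (1−10)² = 1 + 81 = 82
|TH|² = (-5−(-9))² + (1−13)² = 16 + 144 = 160
82 < 160, so C is closer.

C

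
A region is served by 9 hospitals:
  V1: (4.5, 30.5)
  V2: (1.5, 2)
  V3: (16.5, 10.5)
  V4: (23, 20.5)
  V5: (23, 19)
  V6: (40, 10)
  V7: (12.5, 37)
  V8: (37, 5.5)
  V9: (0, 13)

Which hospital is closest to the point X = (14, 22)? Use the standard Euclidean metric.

Squared Euclidean distances:
|XV1|² = 90.25 + 72.25 = 162.5
|XV2|² = 156.25 + 400 = 556.25
|XV3|² = 6.25 + 132.25 = 138.5
|XV4|² = 81 + 2.25 = 83.25
|XV5|² = 81 + 9 = 90
|XV6|² = 676 + 144 = 820
|XV7|² = 2.25 + 225 = 227.25
|XV8|² = 529 + 272.25 = 801.25
|XV9|² = 196 + 81 = 277
V4 is nearest.

V4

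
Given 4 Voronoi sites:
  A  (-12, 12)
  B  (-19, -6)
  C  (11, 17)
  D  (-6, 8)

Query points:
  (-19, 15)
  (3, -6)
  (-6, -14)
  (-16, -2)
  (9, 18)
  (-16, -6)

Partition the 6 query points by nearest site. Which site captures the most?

B

(-19, 15) — d² to each: A:58, B:441, C:904, D:218 → nearest is A
(3, -6) — d² to each: A:549, B:484, C:593, D:277 → nearest is D
(-6, -14) — d² to each: A:712, B:233, C:1250, D:484 → nearest is B
(-16, -2) — d² to each: A:212, B:25, C:1090, D:200 → nearest is B
(9, 18) — d² to each: A:477, B:1360, C:5, D:325 → nearest is C
(-16, -6) — d² to each: A:340, B:9, C:1258, D:296 → nearest is B
Tally — A:1, B:3, C:1, D:1. B captures the most (3).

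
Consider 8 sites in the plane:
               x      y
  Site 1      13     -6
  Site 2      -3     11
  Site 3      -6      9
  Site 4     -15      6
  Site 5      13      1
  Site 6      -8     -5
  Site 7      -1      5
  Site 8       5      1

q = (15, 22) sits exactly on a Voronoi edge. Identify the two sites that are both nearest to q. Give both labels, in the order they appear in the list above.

Squared distances from q to each site:
d²(q, Site 1) = 4 + 784 = 788
d²(q, Site 2) = 324 + 121 = 445
d²(q, Site 3) = 441 + 169 = 610
d²(q, Site 4) = 900 + 256 = 1156
d²(q, Site 5) = 4 + 441 = 445
d²(q, Site 6) = 529 + 729 = 1258
d²(q, Site 7) = 256 + 289 = 545
d²(q, Site 8) = 100 + 441 = 541
q is equidistant from Site 2 and Site 5 (both at squared distance 445), and every other site is strictly farther — so q lies on the Site 2–Site 5 Voronoi edge.

Site 2 and Site 5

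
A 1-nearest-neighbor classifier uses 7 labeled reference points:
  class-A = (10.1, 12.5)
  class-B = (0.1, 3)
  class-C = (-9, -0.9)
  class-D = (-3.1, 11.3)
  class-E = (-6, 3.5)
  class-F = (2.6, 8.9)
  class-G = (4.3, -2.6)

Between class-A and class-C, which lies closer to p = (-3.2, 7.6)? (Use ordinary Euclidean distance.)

Compare squared distances:
d²(p, class-A) = (-3.2−10.1)² + (7.6−12.5)² = 176.89 + 24.01 = 200.9
d²(p, class-C) = (-3.2−(-9))² + (7.6−(-0.9))² = 33.64 + 72.25 = 105.89
200.9 > 105.89, so class-C is closer.

class-C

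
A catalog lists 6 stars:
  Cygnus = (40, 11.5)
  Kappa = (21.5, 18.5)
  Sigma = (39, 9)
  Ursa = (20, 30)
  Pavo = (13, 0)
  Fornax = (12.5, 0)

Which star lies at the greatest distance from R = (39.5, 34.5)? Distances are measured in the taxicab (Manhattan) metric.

Fornax

d(R, Cygnus) = |39.5−40| + |34.5−11.5| = 0.5 + 23 = 23.5
d(R, Kappa) = |39.5−21.5| + |34.5−18.5| = 18 + 16 = 34
d(R, Sigma) = |39.5−39| + |34.5−9| = 0.5 + 25.5 = 26
d(R, Ursa) = |39.5−20| + |34.5−30| = 19.5 + 4.5 = 24
d(R, Pavo) = |39.5−13| + |34.5−0| = 26.5 + 34.5 = 61
d(R, Fornax) = |39.5−12.5| + |34.5−0| = 27 + 34.5 = 61.5
The largest is to Fornax.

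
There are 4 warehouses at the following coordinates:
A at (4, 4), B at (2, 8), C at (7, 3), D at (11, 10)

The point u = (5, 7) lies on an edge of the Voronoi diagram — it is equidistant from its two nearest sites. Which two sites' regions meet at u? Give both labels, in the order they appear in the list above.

A and B

Squared distances from u to each site:
|uA|² = 1 + 9 = 10
|uB|² = 9 + 1 = 10
|uC|² = 4 + 16 = 20
|uD|² = 36 + 9 = 45
u is equidistant from A and B (both at squared distance 10), and every other site is strictly farther — so u lies on the A–B Voronoi edge.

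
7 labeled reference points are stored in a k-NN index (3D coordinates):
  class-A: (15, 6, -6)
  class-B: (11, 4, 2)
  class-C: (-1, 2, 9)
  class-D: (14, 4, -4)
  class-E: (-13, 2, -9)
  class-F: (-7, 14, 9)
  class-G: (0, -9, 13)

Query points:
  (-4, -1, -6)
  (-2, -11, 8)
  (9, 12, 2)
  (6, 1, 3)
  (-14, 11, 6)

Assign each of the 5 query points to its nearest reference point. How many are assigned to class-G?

1

(-4, -1, -6) — d² to each: class-A:410, class-B:314, class-C:243, class-D:353, class-E:99, class-F:459, class-G:441 → nearest is class-E
(-2, -11, 8) — d² to each: class-A:774, class-B:430, class-C:171, class-D:625, class-E:579, class-F:651, class-G:33 → nearest is class-G
(9, 12, 2) — d² to each: class-A:136, class-B:68, class-C:249, class-D:125, class-E:705, class-F:309, class-G:643 → nearest is class-B
(6, 1, 3) — d² to each: class-A:187, class-B:35, class-C:86, class-D:122, class-E:506, class-F:374, class-G:236 → nearest is class-B
(-14, 11, 6) — d² to each: class-A:1010, class-B:690, class-C:259, class-D:933, class-E:307, class-F:67, class-G:645 → nearest is class-F
1 of the 5 points has class-G as nearest.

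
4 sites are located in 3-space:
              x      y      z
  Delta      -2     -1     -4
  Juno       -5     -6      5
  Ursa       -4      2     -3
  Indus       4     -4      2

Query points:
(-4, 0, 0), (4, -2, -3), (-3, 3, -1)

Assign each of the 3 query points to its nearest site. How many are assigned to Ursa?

2

(-4, 0, 0) — d² to each: Delta:21, Juno:62, Ursa:13, Indus:84 → nearest is Ursa
(4, -2, -3) — d² to each: Delta:38, Juno:161, Ursa:80, Indus:29 → nearest is Indus
(-3, 3, -1) — d² to each: Delta:26, Juno:121, Ursa:6, Indus:107 → nearest is Ursa
2 of the 3 points have Ursa as nearest.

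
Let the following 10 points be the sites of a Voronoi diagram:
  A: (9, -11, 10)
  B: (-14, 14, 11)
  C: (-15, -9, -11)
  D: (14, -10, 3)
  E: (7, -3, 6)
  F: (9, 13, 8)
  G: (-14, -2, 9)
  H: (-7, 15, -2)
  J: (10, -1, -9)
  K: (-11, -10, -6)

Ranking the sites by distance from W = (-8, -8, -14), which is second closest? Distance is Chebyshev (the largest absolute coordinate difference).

d(W,A) = max(17, 3, 24) = 24
d(W,B) = max(6, 22, 25) = 25
d(W,C) = max(7, 1, 3) = 7
d(W,D) = max(22, 2, 17) = 22
d(W,E) = max(15, 5, 20) = 20
d(W,F) = max(17, 21, 22) = 22
d(W,G) = max(6, 6, 23) = 23
d(W,H) = max(1, 23, 12) = 23
d(W,J) = max(18, 7, 5) = 18
d(W,K) = max(3, 2, 8) = 8
Sorted ascending: C, K, J, … — the second-nearest is K.

K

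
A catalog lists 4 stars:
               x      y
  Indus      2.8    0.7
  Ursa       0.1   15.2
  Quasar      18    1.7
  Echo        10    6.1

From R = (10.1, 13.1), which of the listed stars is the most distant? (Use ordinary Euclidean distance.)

Indus

Compare squared distances (the ordering matches that of the actual distances):
d²(R, Indus) = (10.1−2.8)² + (13.1−0.7)² = 53.29 + 153.76 = 207.05
d²(R, Ursa) = (10.1−0.1)² + (13.1−15.2)² = 100 + 4.41 = 104.41
d²(R, Quasar) = (10.1−18)² + (13.1−1.7)² = 62.41 + 129.96 = 192.37
d²(R, Echo) = (10.1−10)² + (13.1−6.1)² = 0.01 + 49 = 49.01
The largest is to Indus.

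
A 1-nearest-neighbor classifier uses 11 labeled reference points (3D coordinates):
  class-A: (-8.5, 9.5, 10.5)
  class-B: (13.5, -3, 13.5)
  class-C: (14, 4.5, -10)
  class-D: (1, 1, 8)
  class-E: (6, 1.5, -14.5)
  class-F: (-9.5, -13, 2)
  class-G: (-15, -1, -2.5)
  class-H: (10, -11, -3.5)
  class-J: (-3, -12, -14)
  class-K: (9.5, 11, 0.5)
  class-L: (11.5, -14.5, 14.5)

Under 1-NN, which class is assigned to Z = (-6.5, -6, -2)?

class-F

Since √ is increasing, it suffices to compare squared distances:
d²(Z, class-A) = 4 + 240.25 + 156.25 = 400.5
d²(Z, class-B) = 400 + 9 + 240.25 = 649.25
d²(Z, class-C) = 420.25 + 110.25 + 64 = 594.5
d²(Z, class-D) = 56.25 + 49 + 100 = 205.25
d²(Z, class-E) = 156.25 + 56.25 + 156.25 = 368.75
d²(Z, class-F) = 9 + 49 + 16 = 74
d²(Z, class-G) = 72.25 + 25 + 0.25 = 97.5
d²(Z, class-H) = 272.25 + 25 + 2.25 = 299.5
d²(Z, class-J) = 12.25 + 36 + 144 = 192.25
d²(Z, class-K) = 256 + 289 + 6.25 = 551.25
d²(Z, class-L) = 324 + 72.25 + 272.25 = 668.5
The smallest is to class-F, so Z lies in the Voronoi region of class-F.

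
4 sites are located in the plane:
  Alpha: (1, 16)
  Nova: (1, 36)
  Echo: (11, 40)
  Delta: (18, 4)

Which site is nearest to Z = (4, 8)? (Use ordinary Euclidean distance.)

Alpha

Compare squared distances (the ordering matches that of the actual distances):
d²(Z, Alpha) = (4−1)² + (8−16)² = 9 + 64 = 73
d²(Z, Nova) = (4−1)² + (8−36)² = 9 + 784 = 793
d²(Z, Echo) = (4−11)² + (8−40)² = 49 + 1024 = 1073
d²(Z, Delta) = (4−18)² + (8−4)² = 196 + 16 = 212
The smallest is to Alpha, so Z lies in the Voronoi region of Alpha.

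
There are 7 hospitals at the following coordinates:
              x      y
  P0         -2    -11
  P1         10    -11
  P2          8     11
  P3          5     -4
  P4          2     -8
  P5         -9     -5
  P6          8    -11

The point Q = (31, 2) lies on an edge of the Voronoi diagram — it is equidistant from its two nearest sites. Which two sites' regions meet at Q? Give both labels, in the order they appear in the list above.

Squared distances from Q to each site:
|QP0|² = (31−(-2))² + (2−(-11))² = 1089 + 169 = 1258
|QP1|² = (31−10)² + (2−(-11))² = 441 + 169 = 610
|QP2|² = (31−8)² + (2−11)² = 529 + 81 = 610
|QP3|² = (31−5)² + (2−(-4))² = 676 + 36 = 712
|QP4|² = (31−2)² + (2−(-8))² = 841 + 100 = 941
|QP5|² = (31−(-9))² + (2−(-5))² = 1600 + 49 = 1649
|QP6|² = (31−8)² + (2−(-11))² = 529 + 169 = 698
Q is equidistant from P1 and P2 (both at squared distance 610), and every other site is strictly farther — so Q lies on the P1–P2 Voronoi edge.

P1 and P2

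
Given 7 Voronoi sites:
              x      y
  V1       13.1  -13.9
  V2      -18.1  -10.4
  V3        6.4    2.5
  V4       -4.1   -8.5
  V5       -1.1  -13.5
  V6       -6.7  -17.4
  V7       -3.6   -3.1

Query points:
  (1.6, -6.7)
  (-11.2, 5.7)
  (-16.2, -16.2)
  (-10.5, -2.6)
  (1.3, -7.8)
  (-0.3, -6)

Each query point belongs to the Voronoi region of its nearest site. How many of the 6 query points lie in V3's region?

(1.6, -6.7) — d² to each: V1:184.09, V2:401.78, V3:107.68, V4:35.73, V5:53.53, V6:183.38, V7:40 → nearest is V4
(-11.2, 5.7) — d² to each: V1:974.65, V2:306.82, V3:320, V4:252.05, V5:470.65, V6:553.86, V7:135.2 → nearest is V7
(-16.2, -16.2) — d² to each: V1:863.78, V2:37.25, V3:860.45, V4:205.7, V5:235.3, V6:91.69, V7:330.37 → nearest is V2
(-10.5, -2.6) — d² to each: V1:684.65, V2:118.6, V3:311.62, V4:75.77, V5:207.17, V6:233.48, V7:47.86 → nearest is V7
(1.3, -7.8) — d² to each: V1:176.45, V2:383.12, V3:132.1, V4:29.65, V5:38.25, V6:156.16, V7:46.1 → nearest is V4
(-0.3, -6) — d² to each: V1:241.97, V2:336.2, V3:117.14, V4:20.69, V5:56.89, V6:170.92, V7:19.3 → nearest is V7
0 of the 6 points have V3 as nearest.

0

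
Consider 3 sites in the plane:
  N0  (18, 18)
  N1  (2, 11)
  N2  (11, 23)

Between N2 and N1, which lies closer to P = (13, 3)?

Compare squared distances:
|PN2|² = (13−11)² + (3−23)² = 4 + 400 = 404
|PN1|² = (13−2)² + (3−11)² = 121 + 64 = 185
404 > 185, so N1 is closer.

N1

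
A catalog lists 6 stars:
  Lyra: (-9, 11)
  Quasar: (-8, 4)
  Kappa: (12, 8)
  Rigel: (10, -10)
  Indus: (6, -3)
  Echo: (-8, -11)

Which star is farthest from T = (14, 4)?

Echo

Since √ is increasing, it suffices to compare squared distances:
d²(T, Lyra) = (14−(-9))² + (4−11)² = 529 + 49 = 578
d²(T, Quasar) = (14−(-8))² + (4−4)² = 484 + 0 = 484
d²(T, Kappa) = (14−12)² + (4−8)² = 4 + 16 = 20
d²(T, Rigel) = (14−10)² + (4−(-10))² = 16 + 196 = 212
d²(T, Indus) = (14−6)² + (4−(-3))² = 64 + 49 = 113
d²(T, Echo) = (14−(-8))² + (4−(-11))² = 484 + 225 = 709
The largest is to Echo.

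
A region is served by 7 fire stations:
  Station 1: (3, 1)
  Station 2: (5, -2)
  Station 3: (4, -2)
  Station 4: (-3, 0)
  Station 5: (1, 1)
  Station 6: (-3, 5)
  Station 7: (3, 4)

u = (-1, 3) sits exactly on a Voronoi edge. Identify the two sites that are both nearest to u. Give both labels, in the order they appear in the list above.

Station 5 and Station 6

Squared distances from u to each site:
d²(u, Station 1) = (-1−3)² + (3−1)² = 16 + 4 = 20
d²(u, Station 2) = (-1−5)² + (3−(-2))² = 36 + 25 = 61
d²(u, Station 3) = (-1−4)² + (3−(-2))² = 25 + 25 = 50
d²(u, Station 4) = (-1−(-3))² + (3−0)² = 4 + 9 = 13
d²(u, Station 5) = (-1−1)² + (3−1)² = 4 + 4 = 8
d²(u, Station 6) = (-1−(-3))² + (3−5)² = 4 + 4 = 8
d²(u, Station 7) = (-1−3)² + (3−4)² = 16 + 1 = 17
u is equidistant from Station 5 and Station 6 (both at squared distance 8), and every other site is strictly farther — so u lies on the Station 5–Station 6 Voronoi edge.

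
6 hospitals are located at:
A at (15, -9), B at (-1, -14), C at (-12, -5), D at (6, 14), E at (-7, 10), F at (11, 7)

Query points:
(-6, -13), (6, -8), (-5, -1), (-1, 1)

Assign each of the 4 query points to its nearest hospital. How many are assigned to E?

1

(-6, -13) — d² to each: A:457, B:26, C:100, D:873, E:530, F:689 → nearest is B
(6, -8) — d² to each: A:82, B:85, C:333, D:484, E:493, F:250 → nearest is A
(-5, -1) — d² to each: A:464, B:185, C:65, D:346, E:125, F:320 → nearest is C
(-1, 1) — d² to each: A:356, B:225, C:157, D:218, E:117, F:180 → nearest is E
1 of the 4 points has E as nearest.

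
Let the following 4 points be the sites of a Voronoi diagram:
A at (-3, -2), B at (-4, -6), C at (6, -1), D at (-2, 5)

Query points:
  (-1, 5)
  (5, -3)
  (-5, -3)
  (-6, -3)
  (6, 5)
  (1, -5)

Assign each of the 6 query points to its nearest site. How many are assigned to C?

2

(-1, 5) — d² to each: A:53, B:130, C:85, D:1 → nearest is D
(5, -3) — d² to each: A:65, B:90, C:5, D:113 → nearest is C
(-5, -3) — d² to each: A:5, B:10, C:125, D:73 → nearest is A
(-6, -3) — d² to each: A:10, B:13, C:148, D:80 → nearest is A
(6, 5) — d² to each: A:130, B:221, C:36, D:64 → nearest is C
(1, -5) — d² to each: A:25, B:26, C:41, D:109 → nearest is A
2 of the 6 points have C as nearest.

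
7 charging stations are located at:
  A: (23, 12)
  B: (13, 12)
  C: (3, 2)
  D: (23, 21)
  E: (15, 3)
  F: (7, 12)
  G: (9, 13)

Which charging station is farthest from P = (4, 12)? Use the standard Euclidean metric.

Since √ is increasing, it suffices to compare squared distances:
|PA|² = (4−23)² + (12−12)² = 361 + 0 = 361
|PB|² = (4−13)² + (12−12)² = 81 + 0 = 81
|PC|² = (4−3)² + (12−2)² = 1 + 100 = 101
|PD|² = (4−23)² + (12−21)² = 361 + 81 = 442
|PE|² = (4−15)² + (12−3)² = 121 + 81 = 202
|PF|² = (4−7)² + (12−12)² = 9 + 0 = 9
|PG|² = (4−9)² + (12−13)² = 25 + 1 = 26
The largest is to D.

D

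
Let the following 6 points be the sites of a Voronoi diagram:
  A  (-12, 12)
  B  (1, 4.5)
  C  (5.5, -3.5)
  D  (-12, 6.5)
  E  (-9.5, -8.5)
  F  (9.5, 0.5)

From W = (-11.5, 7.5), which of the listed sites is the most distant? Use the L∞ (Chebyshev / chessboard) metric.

F

d(W,A) = max(0.5, 4.5) = 4.5
d(W,B) = max(12.5, 3) = 12.5
d(W,C) = max(17, 11) = 17
d(W,D) = max(0.5, 1) = 1
d(W,E) = max(2, 16) = 16
d(W,F) = max(21, 7) = 21
The largest is to F.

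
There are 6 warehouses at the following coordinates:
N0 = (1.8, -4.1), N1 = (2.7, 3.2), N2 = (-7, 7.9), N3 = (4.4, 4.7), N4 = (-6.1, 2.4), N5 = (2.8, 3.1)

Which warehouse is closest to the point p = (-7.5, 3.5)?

Compare squared distances (the ordering matches that of the actual distances):
|pN0|² = (-7.5−1.8)² + (3.5−(-4.1))² = 86.49 + 57.76 = 144.25
|pN1|² = (-7.5−2.7)² + (3.5−3.2)² = 104.04 + 0.09 = 104.13
|pN2|² = (-7.5−(-7))² + (3.5−7.9)² = 0.25 + 19.36 = 19.61
|pN3|² = (-7.5−4.4)² + (3.5−4.7)² = 141.61 + 1.44 = 143.05
|pN4|² = (-7.5−(-6.1))² + (3.5−2.4)² = 1.96 + 1.21 = 3.17
|pN5|² = (-7.5−2.8)² + (3.5−3.1)² = 106.09 + 0.16 = 106.25
The smallest is to N4, so p lies in the Voronoi region of N4.

N4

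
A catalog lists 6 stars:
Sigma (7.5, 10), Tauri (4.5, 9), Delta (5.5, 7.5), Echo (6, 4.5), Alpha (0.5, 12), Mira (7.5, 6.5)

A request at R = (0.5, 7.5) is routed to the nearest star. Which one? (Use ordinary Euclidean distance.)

Tauri

Since √ is increasing, it suffices to compare squared distances:
d²(R, Sigma) = (0.5−7.5)² + (7.5−10)² = 49 + 6.25 = 55.25
d²(R, Tauri) = (0.5−4.5)² + (7.5−9)² = 16 + 2.25 = 18.25
d²(R, Delta) = (0.5−5.5)² + (7.5−7.5)² = 25 + 0 = 25
d²(R, Echo) = (0.5−6)² + (7.5−4.5)² = 30.25 + 9 = 39.25
d²(R, Alpha) = (0.5−0.5)² + (7.5−12)² = 0 + 20.25 = 20.25
d²(R, Mira) = (0.5−7.5)² + (7.5−6.5)² = 49 + 1 = 50
The smallest is to Tauri, so R lies in the Voronoi region of Tauri.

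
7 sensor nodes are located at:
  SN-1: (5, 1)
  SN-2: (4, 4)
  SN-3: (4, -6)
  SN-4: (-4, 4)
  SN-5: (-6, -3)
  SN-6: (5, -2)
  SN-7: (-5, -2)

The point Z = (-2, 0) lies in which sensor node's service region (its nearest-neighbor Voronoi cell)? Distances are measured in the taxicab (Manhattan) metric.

SN-7

d(Z, SN-1) = |-2−5| + |0−1| = 7 + 1 = 8
d(Z, SN-2) = |-2−4| + |0−4| = 6 + 4 = 10
d(Z, SN-3) = |-2−4| + |0−(-6)| = 6 + 6 = 12
d(Z, SN-4) = |-2−(-4)| + |0−4| = 2 + 4 = 6
d(Z, SN-5) = |-2−(-6)| + |0−(-3)| = 4 + 3 = 7
d(Z, SN-6) = |-2−5| + |0−(-2)| = 7 + 2 = 9
d(Z, SN-7) = |-2−(-5)| + |0−(-2)| = 3 + 2 = 5
SN-7 is nearest.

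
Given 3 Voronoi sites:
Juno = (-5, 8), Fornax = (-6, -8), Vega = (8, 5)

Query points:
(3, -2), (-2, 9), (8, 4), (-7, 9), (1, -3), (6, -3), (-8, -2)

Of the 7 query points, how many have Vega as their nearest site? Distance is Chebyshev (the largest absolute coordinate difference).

(3, -2) — d to each: Juno:10, Fornax:9, Vega:7 → nearest is Vega
(-2, 9) — d to each: Juno:3, Fornax:17, Vega:10 → nearest is Juno
(8, 4) — d to each: Juno:13, Fornax:14, Vega:1 → nearest is Vega
(-7, 9) — d to each: Juno:2, Fornax:17, Vega:15 → nearest is Juno
(1, -3) — d to each: Juno:11, Fornax:7, Vega:8 → nearest is Fornax
(6, -3) — d to each: Juno:11, Fornax:12, Vega:8 → nearest is Vega
(-8, -2) — d to each: Juno:10, Fornax:6, Vega:16 → nearest is Fornax
3 of the 7 points have Vega as nearest.

3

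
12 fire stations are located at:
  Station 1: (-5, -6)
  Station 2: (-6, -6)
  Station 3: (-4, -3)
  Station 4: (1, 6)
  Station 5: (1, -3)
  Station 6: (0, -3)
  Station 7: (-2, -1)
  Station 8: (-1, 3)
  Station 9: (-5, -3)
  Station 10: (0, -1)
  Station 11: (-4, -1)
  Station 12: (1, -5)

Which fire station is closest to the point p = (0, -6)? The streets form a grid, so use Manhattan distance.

d(p, Station 1) = 5 + 0 = 5
d(p, Station 2) = 6 + 0 = 6
d(p, Station 3) = 4 + 3 = 7
d(p, Station 4) = 1 + 12 = 13
d(p, Station 5) = 1 + 3 = 4
d(p, Station 6) = 0 + 3 = 3
d(p, Station 7) = 2 + 5 = 7
d(p, Station 8) = 1 + 9 = 10
d(p, Station 9) = 5 + 3 = 8
d(p, Station 10) = 0 + 5 = 5
d(p, Station 11) = 4 + 5 = 9
d(p, Station 12) = 1 + 1 = 2
The smallest is to Station 12, so p lies in the Voronoi region of Station 12.

Station 12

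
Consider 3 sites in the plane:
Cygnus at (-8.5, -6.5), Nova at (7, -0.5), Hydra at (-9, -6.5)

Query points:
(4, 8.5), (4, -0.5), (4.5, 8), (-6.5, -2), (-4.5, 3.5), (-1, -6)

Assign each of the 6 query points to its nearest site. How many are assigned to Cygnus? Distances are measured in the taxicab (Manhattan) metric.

3

(4, 8.5) — d to each: Cygnus:27.5, Nova:12, Hydra:28 → nearest is Nova
(4, -0.5) — d to each: Cygnus:18.5, Nova:3, Hydra:19 → nearest is Nova
(4.5, 8) — d to each: Cygnus:27.5, Nova:11, Hydra:28 → nearest is Nova
(-6.5, -2) — d to each: Cygnus:6.5, Nova:15, Hydra:7 → nearest is Cygnus
(-4.5, 3.5) — d to each: Cygnus:14, Nova:15.5, Hydra:14.5 → nearest is Cygnus
(-1, -6) — d to each: Cygnus:8, Nova:13.5, Hydra:8.5 → nearest is Cygnus
3 of the 6 points have Cygnus as nearest.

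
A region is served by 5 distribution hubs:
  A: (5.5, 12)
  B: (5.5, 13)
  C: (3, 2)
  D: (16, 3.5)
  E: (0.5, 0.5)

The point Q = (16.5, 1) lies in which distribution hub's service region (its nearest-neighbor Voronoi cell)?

D

Squared Euclidean distances:
|QA|² = 121 + 121 = 242
|QB|² = 121 + 144 = 265
|QC|² = 182.25 + 1 = 183.25
|QD|² = 0.25 + 6.25 = 6.5
|QE|² = 256 + 0.25 = 256.25
D is nearest.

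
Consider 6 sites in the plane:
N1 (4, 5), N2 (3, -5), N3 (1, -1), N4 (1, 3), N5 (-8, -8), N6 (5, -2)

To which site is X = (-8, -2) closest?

N5

Compare squared distances (the ordering matches that of the actual distances):
|XN1|² = (-8−4)² + (-2−5)² = 144 + 49 = 193
|XN2|² = (-8−3)² + (-2−(-5))² = 121 + 9 = 130
|XN3|² = (-8−1)² + (-2−(-1))² = 81 + 1 = 82
|XN4|² = (-8−1)² + (-2−3)² = 81 + 25 = 106
|XN5|² = (-8−(-8))² + (-2−(-8))² = 0 + 36 = 36
|XN6|² = (-8−5)² + (-2−(-2))² = 169 + 0 = 169
Minimum is at N5.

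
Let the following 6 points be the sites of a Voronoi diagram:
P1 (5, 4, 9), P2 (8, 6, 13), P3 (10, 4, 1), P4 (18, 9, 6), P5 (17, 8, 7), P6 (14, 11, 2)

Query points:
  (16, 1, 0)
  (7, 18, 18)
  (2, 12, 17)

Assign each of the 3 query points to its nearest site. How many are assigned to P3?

1

(16, 1, 0) — d² to each: P1:211, P2:258, P3:46, P4:104, P5:99, P6:108 → nearest is P3
(7, 18, 18) — d² to each: P1:281, P2:170, P3:494, P4:346, P5:321, P6:354 → nearest is P2
(2, 12, 17) — d² to each: P1:137, P2:88, P3:384, P4:386, P5:341, P6:370 → nearest is P2
1 of the 3 points has P3 as nearest.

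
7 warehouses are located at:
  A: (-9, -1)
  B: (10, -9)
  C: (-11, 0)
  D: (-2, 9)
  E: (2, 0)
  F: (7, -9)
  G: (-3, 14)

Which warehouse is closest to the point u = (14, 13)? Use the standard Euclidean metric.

D

Compare squared distances (the ordering matches that of the actual distances):
|uA|² = 529 + 196 = 725
|uB|² = 16 + 484 = 500
|uC|² = 625 + 169 = 794
|uD|² = 256 + 16 = 272
|uE|² = 144 + 169 = 313
|uF|² = 49 + 484 = 533
|uG|² = 289 + 1 = 290
Minimum is at D.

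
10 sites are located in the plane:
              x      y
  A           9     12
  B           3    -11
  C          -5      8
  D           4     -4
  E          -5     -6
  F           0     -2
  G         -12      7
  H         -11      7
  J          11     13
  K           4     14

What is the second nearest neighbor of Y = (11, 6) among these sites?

J

Since √ is increasing, it suffices to compare squared distances:
|YA|² = 4 + 36 = 40
|YB|² = 64 + 289 = 353
|YC|² = 256 + 4 = 260
|YD|² = 49 + 100 = 149
|YE|² = 256 + 144 = 400
|YF|² = 121 + 64 = 185
|YG|² = 529 + 1 = 530
|YH|² = 484 + 1 = 485
|YJ|² = 0 + 49 = 49
|YK|² = 49 + 64 = 113
Sorted ascending: A, J, K, … — the second-nearest is J.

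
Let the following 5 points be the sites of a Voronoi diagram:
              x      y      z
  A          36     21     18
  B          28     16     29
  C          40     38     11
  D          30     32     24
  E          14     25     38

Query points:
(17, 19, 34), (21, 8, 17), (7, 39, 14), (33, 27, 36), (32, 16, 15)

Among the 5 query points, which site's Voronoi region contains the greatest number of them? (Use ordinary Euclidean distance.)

(17, 19, 34) — d² to each: A:621, B:155, C:1419, D:438, E:61 → nearest is E
(21, 8, 17) — d² to each: A:395, B:257, C:1297, D:706, E:779 → nearest is B
(7, 39, 14) — d² to each: A:1181, B:1195, C:1099, D:678, E:821 → nearest is D
(33, 27, 36) — d² to each: A:369, B:195, C:795, D:178, E:369 → nearest is D
(32, 16, 15) — d² to each: A:50, B:212, C:564, D:341, E:934 → nearest is A
Tally — A:1, B:1, D:2, E:1. D captures the most (2).

D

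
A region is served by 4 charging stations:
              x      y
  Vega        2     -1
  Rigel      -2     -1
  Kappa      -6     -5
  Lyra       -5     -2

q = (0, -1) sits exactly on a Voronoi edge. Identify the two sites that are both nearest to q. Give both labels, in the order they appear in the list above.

Vega and Rigel

Squared distances from q to each site:
d²(q, Vega) = 4 + 0 = 4
d²(q, Rigel) = 4 + 0 = 4
d²(q, Kappa) = 36 + 16 = 52
d²(q, Lyra) = 25 + 1 = 26
q is equidistant from Vega and Rigel (both at squared distance 4), and every other site is strictly farther — so q lies on the Vega–Rigel Voronoi edge.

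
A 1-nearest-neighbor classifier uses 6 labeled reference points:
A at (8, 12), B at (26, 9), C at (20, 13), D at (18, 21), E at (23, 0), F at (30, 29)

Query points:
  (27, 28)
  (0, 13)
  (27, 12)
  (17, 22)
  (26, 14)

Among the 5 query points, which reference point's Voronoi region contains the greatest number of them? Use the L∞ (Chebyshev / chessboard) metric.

(27, 28) — d to each: A:19, B:19, C:15, D:9, E:28, F:3 → nearest is F
(0, 13) — d to each: A:8, B:26, C:20, D:18, E:23, F:30 → nearest is A
(27, 12) — d to each: A:19, B:3, C:7, D:9, E:12, F:17 → nearest is B
(17, 22) — d to each: A:10, B:13, C:9, D:1, E:22, F:13 → nearest is D
(26, 14) — d to each: A:18, B:5, C:6, D:8, E:14, F:15 → nearest is B
Tally — A:1, B:2, D:1, F:1. B captures the most (2).

B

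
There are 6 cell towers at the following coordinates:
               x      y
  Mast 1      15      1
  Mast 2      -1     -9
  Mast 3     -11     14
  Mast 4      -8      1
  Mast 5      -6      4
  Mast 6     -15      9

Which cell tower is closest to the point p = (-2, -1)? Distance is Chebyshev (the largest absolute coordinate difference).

Mast 5

d(p, Mast 1) = max(17, 2) = 17
d(p, Mast 2) = max(1, 8) = 8
d(p, Mast 3) = max(9, 15) = 15
d(p, Mast 4) = max(6, 2) = 6
d(p, Mast 5) = max(4, 5) = 5
d(p, Mast 6) = max(13, 10) = 13
Mast 5 is nearest.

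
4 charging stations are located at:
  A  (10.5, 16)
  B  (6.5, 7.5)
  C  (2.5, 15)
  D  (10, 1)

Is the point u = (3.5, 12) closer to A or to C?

C

Compare squared distances:
|uA|² = (3.5−10.5)² + (12−16)² = 49 + 16 = 65
|uC|² = (3.5−2.5)² + (12−15)² = 1 + 9 = 10
65 > 10, so C is closer.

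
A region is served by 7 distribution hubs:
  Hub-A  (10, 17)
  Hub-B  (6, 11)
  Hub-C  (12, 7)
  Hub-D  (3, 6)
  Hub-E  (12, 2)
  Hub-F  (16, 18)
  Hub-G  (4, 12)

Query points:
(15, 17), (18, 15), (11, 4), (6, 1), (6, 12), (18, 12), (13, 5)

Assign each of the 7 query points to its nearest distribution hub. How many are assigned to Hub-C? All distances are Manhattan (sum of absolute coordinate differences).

(15, 17) — d to each: Hub-A:5, Hub-B:15, Hub-C:13, Hub-D:23, Hub-E:18, Hub-F:2, Hub-G:16 → nearest is Hub-F
(18, 15) — d to each: Hub-A:10, Hub-B:16, Hub-C:14, Hub-D:24, Hub-E:19, Hub-F:5, Hub-G:17 → nearest is Hub-F
(11, 4) — d to each: Hub-A:14, Hub-B:12, Hub-C:4, Hub-D:10, Hub-E:3, Hub-F:19, Hub-G:15 → nearest is Hub-E
(6, 1) — d to each: Hub-A:20, Hub-B:10, Hub-C:12, Hub-D:8, Hub-E:7, Hub-F:27, Hub-G:13 → nearest is Hub-E
(6, 12) — d to each: Hub-A:9, Hub-B:1, Hub-C:11, Hub-D:9, Hub-E:16, Hub-F:16, Hub-G:2 → nearest is Hub-B
(18, 12) — d to each: Hub-A:13, Hub-B:13, Hub-C:11, Hub-D:21, Hub-E:16, Hub-F:8, Hub-G:14 → nearest is Hub-F
(13, 5) — d to each: Hub-A:15, Hub-B:13, Hub-C:3, Hub-D:11, Hub-E:4, Hub-F:16, Hub-G:16 → nearest is Hub-C
1 of the 7 points has Hub-C as nearest.

1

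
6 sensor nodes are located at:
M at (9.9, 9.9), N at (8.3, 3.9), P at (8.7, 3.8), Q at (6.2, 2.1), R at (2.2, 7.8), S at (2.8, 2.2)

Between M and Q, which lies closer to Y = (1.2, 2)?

Compare squared distances:
|YM|² = (1.2−9.9)² + (2−9.9)² = 75.69 + 62.41 = 138.1
|YQ|² = (1.2−6.2)² + (2−2.1)² = 25 + 0.01 = 25.01
138.1 > 25.01, so Q is closer.

Q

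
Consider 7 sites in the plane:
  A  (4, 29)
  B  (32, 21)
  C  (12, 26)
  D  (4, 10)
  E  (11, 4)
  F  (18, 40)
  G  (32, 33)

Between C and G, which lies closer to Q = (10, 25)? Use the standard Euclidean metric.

Compare squared distances:
|QC|² = (10−12)² + (25−26)² = 4 + 1 = 5
|QG|² = (10−32)² + (25−33)² = 484 + 64 = 548
5 < 548, so C is closer.

C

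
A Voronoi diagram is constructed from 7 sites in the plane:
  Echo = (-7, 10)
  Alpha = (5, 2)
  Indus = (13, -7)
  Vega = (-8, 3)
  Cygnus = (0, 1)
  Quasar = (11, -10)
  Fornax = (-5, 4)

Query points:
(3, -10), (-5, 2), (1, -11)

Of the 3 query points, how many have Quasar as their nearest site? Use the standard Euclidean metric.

2

(3, -10) — d² to each: Echo:500, Alpha:148, Indus:109, Vega:290, Cygnus:130, Quasar:64, Fornax:260 → nearest is Quasar
(-5, 2) — d² to each: Echo:68, Alpha:100, Indus:405, Vega:10, Cygnus:26, Quasar:400, Fornax:4 → nearest is Fornax
(1, -11) — d² to each: Echo:505, Alpha:185, Indus:160, Vega:277, Cygnus:145, Quasar:101, Fornax:261 → nearest is Quasar
2 of the 3 points have Quasar as nearest.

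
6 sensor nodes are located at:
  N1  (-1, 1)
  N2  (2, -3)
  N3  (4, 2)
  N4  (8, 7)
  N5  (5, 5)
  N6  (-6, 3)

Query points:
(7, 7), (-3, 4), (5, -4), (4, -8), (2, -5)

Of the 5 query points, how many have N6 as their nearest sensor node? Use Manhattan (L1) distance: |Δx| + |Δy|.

1

(7, 7) — d to each: N1:14, N2:15, N3:8, N4:1, N5:4, N6:17 → nearest is N4
(-3, 4) — d to each: N1:5, N2:12, N3:9, N4:14, N5:9, N6:4 → nearest is N6
(5, -4) — d to each: N1:11, N2:4, N3:7, N4:14, N5:9, N6:18 → nearest is N2
(4, -8) — d to each: N1:14, N2:7, N3:10, N4:19, N5:14, N6:21 → nearest is N2
(2, -5) — d to each: N1:9, N2:2, N3:9, N4:18, N5:13, N6:16 → nearest is N2
1 of the 5 points has N6 as nearest.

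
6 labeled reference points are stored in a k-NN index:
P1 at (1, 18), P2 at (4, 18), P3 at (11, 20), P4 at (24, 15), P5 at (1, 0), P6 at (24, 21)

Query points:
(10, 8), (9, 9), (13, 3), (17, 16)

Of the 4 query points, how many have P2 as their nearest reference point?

(10, 8) — d² to each: P1:181, P2:136, P3:145, P4:245, P5:145, P6:365 → nearest is P2
(9, 9) — d² to each: P1:145, P2:106, P3:125, P4:261, P5:145, P6:369 → nearest is P2
(13, 3) — d² to each: P1:369, P2:306, P3:293, P4:265, P5:153, P6:445 → nearest is P5
(17, 16) — d² to each: P1:260, P2:173, P3:52, P4:50, P5:512, P6:74 → nearest is P4
2 of the 4 points have P2 as nearest.

2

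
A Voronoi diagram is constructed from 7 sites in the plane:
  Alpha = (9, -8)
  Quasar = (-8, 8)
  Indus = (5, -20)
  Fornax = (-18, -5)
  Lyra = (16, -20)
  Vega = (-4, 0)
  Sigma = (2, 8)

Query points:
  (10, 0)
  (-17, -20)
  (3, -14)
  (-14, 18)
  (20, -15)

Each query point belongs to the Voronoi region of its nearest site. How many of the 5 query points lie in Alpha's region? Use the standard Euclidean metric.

(10, 0) — d² to each: Alpha:65, Quasar:388, Indus:425, Fornax:809, Lyra:436, Vega:196, Sigma:128 → nearest is Alpha
(-17, -20) — d² to each: Alpha:820, Quasar:865, Indus:484, Fornax:226, Lyra:1089, Vega:569, Sigma:1145 → nearest is Fornax
(3, -14) — d² to each: Alpha:72, Quasar:605, Indus:40, Fornax:522, Lyra:205, Vega:245, Sigma:485 → nearest is Indus
(-14, 18) — d² to each: Alpha:1205, Quasar:136, Indus:1805, Fornax:545, Lyra:2344, Vega:424, Sigma:356 → nearest is Quasar
(20, -15) — d² to each: Alpha:170, Quasar:1313, Indus:250, Fornax:1544, Lyra:41, Vega:801, Sigma:853 → nearest is Lyra
1 of the 5 points has Alpha as nearest.

1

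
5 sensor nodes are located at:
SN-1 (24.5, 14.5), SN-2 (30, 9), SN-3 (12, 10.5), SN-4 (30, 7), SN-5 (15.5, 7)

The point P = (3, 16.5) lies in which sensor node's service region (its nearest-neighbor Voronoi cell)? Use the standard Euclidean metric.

Since √ is increasing, it suffices to compare squared distances:
d²(P, SN-1) = (3−24.5)² + (16.5−14.5)² = 462.25 + 4 = 466.25
d²(P, SN-2) = (3−30)² + (16.5−9)² = 729 + 56.25 = 785.25
d²(P, SN-3) = (3−12)² + (16.5−10.5)² = 81 + 36 = 117
d²(P, SN-4) = (3−30)² + (16.5−7)² = 729 + 90.25 = 819.25
d²(P, SN-5) = (3−15.5)² + (16.5−7)² = 156.25 + 90.25 = 246.5
Minimum is at SN-3.

SN-3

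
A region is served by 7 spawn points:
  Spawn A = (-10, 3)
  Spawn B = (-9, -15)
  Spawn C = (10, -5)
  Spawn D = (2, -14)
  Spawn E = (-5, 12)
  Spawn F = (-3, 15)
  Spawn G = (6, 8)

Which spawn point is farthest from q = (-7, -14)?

Spawn F

Squared Euclidean distances:
d²(q, Spawn A) = (-7−(-10))² + (-14−3)² = 9 + 289 = 298
d²(q, Spawn B) = (-7−(-9))² + (-14−(-15))² = 4 + 1 = 5
d²(q, Spawn C) = (-7−10)² + (-14−(-5))² = 289 + 81 = 370
d²(q, Spawn D) = (-7−2)² + (-14−(-14))² = 81 + 0 = 81
d²(q, Spawn E) = (-7−(-5))² + (-14−12)² = 4 + 676 = 680
d²(q, Spawn F) = (-7−(-3))² + (-14−15)² = 16 + 841 = 857
d²(q, Spawn G) = (-7−6)² + (-14−8)² = 169 + 484 = 653
The largest is to Spawn F.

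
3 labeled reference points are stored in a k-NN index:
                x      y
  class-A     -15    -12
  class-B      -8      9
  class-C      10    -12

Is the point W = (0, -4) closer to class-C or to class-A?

class-C

Compare squared distances:
d²(W, class-C) = (0−10)² + (-4−(-12))² = 100 + 64 = 164
d²(W, class-A) = (0−(-15))² + (-4−(-12))² = 225 + 64 = 289
164 < 289, so class-C is closer.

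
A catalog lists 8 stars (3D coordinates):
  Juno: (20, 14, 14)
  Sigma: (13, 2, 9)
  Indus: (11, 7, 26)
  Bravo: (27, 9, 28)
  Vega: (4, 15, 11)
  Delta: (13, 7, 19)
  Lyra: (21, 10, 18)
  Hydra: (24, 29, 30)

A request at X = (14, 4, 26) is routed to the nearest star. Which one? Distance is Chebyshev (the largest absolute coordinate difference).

Indus

d(X, Juno) = max(6, 10, 12) = 12
d(X, Sigma) = max(1, 2, 17) = 17
d(X, Indus) = max(3, 3, 0) = 3
d(X, Bravo) = max(13, 5, 2) = 13
d(X, Vega) = max(10, 11, 15) = 15
d(X, Delta) = max(1, 3, 7) = 7
d(X, Lyra) = max(7, 6, 8) = 8
d(X, Hydra) = max(10, 25, 4) = 25
Indus is nearest.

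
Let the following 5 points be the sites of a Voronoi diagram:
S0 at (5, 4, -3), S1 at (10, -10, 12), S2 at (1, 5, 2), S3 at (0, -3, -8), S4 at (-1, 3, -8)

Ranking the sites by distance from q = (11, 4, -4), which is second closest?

Squared Euclidean distances:
|qS0|² = (11−5)² + (4−4)² + (-4−(-3))² = 36 + 0 + 1 = 37
|qS1|² = (11−10)² + (4−(-10))² + (-4−12)² = 1 + 196 + 256 = 453
|qS2|² = (11−1)² + (4−5)² + (-4−2)² = 100 + 1 + 36 = 137
|qS3|² = (11−0)² + (4−(-3))² + (-4−(-8))² = 121 + 49 + 16 = 186
|qS4|² = (11−(-1))² + (4−3)² + (-4−(-8))² = 144 + 1 + 16 = 161
Sorted ascending: S0, S2, S4, … — the second-nearest is S2.

S2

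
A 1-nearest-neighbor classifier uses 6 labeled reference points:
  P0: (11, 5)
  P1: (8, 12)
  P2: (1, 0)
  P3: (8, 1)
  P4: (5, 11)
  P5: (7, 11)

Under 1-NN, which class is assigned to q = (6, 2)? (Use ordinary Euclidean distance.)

P3

Compare squared distances (the ordering matches that of the actual distances):
|qP0|² = (6−11)² + (2−5)² = 25 + 9 = 34
|qP1|² = (6−8)² + (2−12)² = 4 + 100 = 104
|qP2|² = (6−1)² + (2−0)² = 25 + 4 = 29
|qP3|² = (6−8)² + (2−1)² = 4 + 1 = 5
|qP4|² = (6−5)² + (2−11)² = 1 + 81 = 82
|qP5|² = (6−7)² + (2−11)² = 1 + 81 = 82
Minimum is at P3.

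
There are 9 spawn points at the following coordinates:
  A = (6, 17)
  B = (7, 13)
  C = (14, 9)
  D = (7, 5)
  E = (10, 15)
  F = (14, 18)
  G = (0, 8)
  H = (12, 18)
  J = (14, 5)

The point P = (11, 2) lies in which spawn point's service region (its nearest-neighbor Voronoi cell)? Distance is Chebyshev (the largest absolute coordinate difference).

d(P,A) = max(5, 15) = 15
d(P,B) = max(4, 11) = 11
d(P,C) = max(3, 7) = 7
d(P,D) = max(4, 3) = 4
d(P,E) = max(1, 13) = 13
d(P,F) = max(3, 16) = 16
d(P,G) = max(11, 6) = 11
d(P,H) = max(1, 16) = 16
d(P,J) = max(3, 3) = 3
The smallest is to J, so P lies in the Voronoi region of J.

J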